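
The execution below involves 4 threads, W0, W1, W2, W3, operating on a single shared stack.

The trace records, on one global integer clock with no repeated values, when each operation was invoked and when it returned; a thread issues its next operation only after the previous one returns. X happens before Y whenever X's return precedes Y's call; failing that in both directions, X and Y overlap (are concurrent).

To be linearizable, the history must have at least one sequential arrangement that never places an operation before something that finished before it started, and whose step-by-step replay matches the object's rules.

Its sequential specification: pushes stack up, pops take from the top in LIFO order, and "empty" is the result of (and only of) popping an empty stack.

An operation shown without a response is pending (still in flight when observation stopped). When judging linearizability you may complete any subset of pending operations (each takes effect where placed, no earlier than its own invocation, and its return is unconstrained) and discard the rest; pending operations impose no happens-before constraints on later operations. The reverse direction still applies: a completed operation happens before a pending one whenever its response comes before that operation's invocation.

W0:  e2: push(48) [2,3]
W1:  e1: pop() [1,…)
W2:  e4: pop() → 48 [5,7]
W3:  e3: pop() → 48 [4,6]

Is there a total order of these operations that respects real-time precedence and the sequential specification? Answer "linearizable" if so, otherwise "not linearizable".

events 1..6 are fine; event 7 — the response of e4 at time 7 — makes the prefix non-linearizable
3 completed operations, 2 real-time-consistent orders — every stack replay fails
including or dropping the 1 pending operation (e1) in any combination fails
for example e2, e3, e4 (pending dropped) fails at step 3: e4 pop() → 48 is not legal there
for example e2, e4, e3 (pending dropped) fails at step 3: e3 pop() → 48 is not legal there

not linearizable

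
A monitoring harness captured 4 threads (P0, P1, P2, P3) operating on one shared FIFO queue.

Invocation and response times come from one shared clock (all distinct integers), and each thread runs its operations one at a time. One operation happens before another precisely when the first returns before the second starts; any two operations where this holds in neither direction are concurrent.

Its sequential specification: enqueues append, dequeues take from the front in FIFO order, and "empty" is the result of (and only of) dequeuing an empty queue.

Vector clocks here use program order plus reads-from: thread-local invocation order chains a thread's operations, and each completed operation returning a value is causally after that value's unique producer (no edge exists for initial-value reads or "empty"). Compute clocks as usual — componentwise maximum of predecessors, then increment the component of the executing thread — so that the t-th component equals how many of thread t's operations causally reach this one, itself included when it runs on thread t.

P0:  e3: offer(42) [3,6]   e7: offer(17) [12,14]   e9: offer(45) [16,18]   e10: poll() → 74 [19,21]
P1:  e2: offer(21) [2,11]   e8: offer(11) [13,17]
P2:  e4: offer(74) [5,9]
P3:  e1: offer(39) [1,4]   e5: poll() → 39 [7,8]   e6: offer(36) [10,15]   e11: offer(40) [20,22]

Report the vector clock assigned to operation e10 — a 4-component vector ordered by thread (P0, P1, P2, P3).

e1 (invocation 1): nothing precedes it; P3's component alone gives (0, 0, 0, 1)
e4 (invocation 5): nothing precedes it; P2's component alone gives (0, 0, 1, 0)
e2 (invocation 2): nothing precedes it; P1's component alone gives (0, 1, 0, 0)
e3 (invocation 3): nothing precedes it; P0's component alone gives (1, 0, 0, 0)
e5, invoked 7, takes VC(e1)=(0, 0, 0, 1) under max, adds 1 for P3 → (0, 0, 0, 2)
e8, invoked 13, takes VC(e2)=(0, 1, 0, 0) under max, adds 1 for P1 → (0, 2, 0, 0)
e7, invoked 12, takes VC(e3)=(1, 0, 0, 0) under max, adds 1 for P0 → (2, 0, 0, 0)
e6, invoked 10, takes VC(e5)=(0, 0, 0, 2) under max, adds 1 for P3 → (0, 0, 0, 3)
e9, invoked 16, takes VC(e7)=(2, 0, 0, 0) under max, adds 1 for P0 → (3, 0, 0, 0)
e11, invoked 20, takes VC(e6)=(0, 0, 0, 3) under max, adds 1 for P3 → (0, 0, 0, 4)
e10, invoked 19, takes VC(e4)=(0, 0, 1, 0), VC(e9)=(3, 0, 0, 0) under max, adds 1 for P0 → (4, 0, 1, 0)
target: VC(e10) = (4, 0, 1, 0)

(4, 0, 1, 0)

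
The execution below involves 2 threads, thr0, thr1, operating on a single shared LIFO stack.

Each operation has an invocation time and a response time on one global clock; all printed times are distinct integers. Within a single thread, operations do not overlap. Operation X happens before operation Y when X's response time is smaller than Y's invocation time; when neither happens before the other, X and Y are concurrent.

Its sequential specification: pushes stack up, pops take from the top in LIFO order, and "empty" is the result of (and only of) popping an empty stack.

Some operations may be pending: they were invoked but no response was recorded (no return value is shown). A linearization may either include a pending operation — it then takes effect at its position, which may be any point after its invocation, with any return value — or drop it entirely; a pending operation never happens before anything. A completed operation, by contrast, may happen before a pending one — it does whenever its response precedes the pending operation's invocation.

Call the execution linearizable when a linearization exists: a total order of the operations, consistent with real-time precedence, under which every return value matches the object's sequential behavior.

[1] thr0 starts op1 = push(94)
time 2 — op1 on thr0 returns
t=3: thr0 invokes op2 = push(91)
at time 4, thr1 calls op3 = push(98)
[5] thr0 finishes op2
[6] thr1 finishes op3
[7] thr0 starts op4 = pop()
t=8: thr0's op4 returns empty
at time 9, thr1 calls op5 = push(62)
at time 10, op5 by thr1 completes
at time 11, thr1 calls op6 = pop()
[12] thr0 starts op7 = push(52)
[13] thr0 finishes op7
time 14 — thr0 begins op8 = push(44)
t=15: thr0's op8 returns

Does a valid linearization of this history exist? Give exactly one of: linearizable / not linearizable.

the violation lands at event 8, op4's response at time 8: events 1..7 linearize, events 1..8 do not
4 completed operations, 2 real-time-consistent orders — every LIFO stack replay fails
for example op1, op2, op3, op4 fails at step 4: op4 pop() → empty is not legal there
for example op1, op3, op2, op4 fails at step 4: op4 pop() → empty is not legal there

not linearizable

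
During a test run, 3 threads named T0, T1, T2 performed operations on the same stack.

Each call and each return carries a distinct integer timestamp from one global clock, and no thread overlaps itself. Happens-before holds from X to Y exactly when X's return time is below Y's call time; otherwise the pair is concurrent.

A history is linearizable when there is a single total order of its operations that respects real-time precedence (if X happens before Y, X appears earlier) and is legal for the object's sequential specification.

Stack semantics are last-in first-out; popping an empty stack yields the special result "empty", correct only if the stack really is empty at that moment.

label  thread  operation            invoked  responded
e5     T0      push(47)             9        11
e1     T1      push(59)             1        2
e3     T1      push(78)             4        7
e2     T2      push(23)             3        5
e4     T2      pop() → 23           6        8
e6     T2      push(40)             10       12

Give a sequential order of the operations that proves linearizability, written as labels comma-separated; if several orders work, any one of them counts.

step 1: e1 push(59) — stack <59>
step 2: e2 push(23) — stack <59,23>
step 3: e4 pop() → 23 — stack <59>
step 4: e3 push(78) — stack <59,78>
step 5: e5 push(47) — stack <59,78,47>
step 6: e6 push(40) — stack <59,78,47,40>

e1, e2, e4, e3, e5, e6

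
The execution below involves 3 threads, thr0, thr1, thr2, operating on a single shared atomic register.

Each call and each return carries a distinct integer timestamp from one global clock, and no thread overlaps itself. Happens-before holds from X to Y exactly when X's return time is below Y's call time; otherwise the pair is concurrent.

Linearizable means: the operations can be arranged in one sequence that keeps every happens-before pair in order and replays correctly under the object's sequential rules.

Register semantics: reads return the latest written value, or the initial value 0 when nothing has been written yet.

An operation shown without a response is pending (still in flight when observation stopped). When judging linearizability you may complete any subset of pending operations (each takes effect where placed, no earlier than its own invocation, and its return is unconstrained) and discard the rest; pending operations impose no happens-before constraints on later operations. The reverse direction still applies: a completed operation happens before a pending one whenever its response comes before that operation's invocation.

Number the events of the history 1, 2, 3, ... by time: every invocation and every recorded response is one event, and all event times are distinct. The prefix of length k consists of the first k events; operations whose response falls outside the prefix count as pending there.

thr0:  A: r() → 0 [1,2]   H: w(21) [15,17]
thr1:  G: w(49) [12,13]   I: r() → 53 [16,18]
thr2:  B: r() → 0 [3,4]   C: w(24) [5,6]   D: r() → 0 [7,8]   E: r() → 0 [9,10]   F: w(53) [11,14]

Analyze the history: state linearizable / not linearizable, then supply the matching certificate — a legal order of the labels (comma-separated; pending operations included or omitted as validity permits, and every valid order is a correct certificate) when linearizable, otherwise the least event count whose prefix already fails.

not linearizable — minimal violating prefix: 8 events

through event 7 a valid linearization exists; event 8 (D responding at time 8) ends that
the sole real-time-consistent order of 4 completed operations fails the atomic register replay
sample order A, B, C, D stalls at step 4 — D r() → 0 has no legal effect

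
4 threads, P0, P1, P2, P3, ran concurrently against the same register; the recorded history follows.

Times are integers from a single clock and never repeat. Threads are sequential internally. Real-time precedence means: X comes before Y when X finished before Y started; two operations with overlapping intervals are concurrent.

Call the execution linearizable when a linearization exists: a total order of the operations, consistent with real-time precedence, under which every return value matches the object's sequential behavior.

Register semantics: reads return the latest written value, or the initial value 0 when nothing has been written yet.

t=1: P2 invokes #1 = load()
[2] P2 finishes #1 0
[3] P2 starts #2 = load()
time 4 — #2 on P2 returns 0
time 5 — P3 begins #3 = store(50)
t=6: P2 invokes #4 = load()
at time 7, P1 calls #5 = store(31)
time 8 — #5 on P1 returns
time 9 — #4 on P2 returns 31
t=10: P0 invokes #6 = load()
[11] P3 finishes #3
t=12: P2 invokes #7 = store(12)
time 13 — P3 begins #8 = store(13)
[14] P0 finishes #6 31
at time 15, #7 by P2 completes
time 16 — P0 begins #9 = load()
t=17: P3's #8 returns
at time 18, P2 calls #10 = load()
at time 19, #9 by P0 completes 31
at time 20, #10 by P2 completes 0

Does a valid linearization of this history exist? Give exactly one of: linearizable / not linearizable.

through event 18 a valid linearization exists; event 19 (#9 responding at time 19) ends that
every one of the 54 real-time-consistent orders over 9 completed register ops fails the sequential spec
include/drop combinations of the 1 pending operation (#10) were all tried; none helps
sample order #1, #2, #3, #4, #5, #6, #7, #8, #9 (pending dropped) stalls at step 4 — #4 load() → 31 has no legal effect
sample order #1, #2, #3, #4, #5, #6, #7, #9, #8 (pending dropped) stalls at step 4 — #4 load() → 31 has no legal effect

not linearizable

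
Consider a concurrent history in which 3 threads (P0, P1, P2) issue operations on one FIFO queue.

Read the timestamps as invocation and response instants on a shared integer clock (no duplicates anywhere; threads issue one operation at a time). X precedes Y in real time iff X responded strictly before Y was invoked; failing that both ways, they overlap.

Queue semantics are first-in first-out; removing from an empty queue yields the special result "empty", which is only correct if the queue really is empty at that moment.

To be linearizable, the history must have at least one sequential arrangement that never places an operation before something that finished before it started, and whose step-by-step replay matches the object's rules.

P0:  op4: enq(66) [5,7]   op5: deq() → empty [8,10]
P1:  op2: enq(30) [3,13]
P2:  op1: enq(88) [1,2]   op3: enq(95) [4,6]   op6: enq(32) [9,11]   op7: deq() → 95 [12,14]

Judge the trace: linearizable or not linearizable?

not linearizable

the violation lands at event 10, op5's response at time 10: events 1..9 linearize, events 1..10 do not
checked exhaustively: 2 real-time-consistent orders of 4 completed operations, zero legal FIFO queue replays
include/drop combinations of the 2 pending operations (op2, op6) were all tried; none helps
take op1, op3, op4, op5 (pending dropped): step 4 already fails, because op5 deq() → empty cannot occur there
take op1, op4, op3, op5 (pending dropped): step 4 already fails, because op5 deq() → empty cannot occur there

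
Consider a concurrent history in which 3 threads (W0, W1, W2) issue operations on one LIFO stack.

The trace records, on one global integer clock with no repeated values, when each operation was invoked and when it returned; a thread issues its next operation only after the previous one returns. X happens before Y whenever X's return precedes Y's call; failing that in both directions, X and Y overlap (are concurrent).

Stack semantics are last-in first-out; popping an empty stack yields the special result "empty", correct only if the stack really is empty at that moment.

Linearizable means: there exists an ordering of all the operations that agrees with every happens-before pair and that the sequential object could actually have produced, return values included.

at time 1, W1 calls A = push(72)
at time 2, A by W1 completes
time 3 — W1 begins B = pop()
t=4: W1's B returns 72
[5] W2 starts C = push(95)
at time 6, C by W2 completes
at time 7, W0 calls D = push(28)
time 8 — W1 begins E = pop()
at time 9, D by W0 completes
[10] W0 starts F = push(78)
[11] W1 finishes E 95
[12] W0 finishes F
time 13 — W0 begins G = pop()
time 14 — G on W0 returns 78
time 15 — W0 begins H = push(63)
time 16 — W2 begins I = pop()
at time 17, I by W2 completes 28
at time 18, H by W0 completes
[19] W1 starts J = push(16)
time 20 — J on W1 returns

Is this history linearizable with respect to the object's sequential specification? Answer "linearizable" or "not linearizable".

linearizable

a witness: A, B, C, E, D, F, G, I, H, J
after step 1 (A push(72)): stack <72>
after step 2 (B pop() → 72): stack <>
after step 3 (C push(95)): stack <95>
after step 4 (E pop() → 95): stack <>
after step 5 (D push(28)): stack <28>
after step 6 (F push(78)): stack <28,78>
after step 7 (G pop() → 78): stack <28>
after step 8 (I pop() → 28): stack <>
after step 9 (H push(63)): stack <63>
after step 10 (J push(16)): stack <63,16>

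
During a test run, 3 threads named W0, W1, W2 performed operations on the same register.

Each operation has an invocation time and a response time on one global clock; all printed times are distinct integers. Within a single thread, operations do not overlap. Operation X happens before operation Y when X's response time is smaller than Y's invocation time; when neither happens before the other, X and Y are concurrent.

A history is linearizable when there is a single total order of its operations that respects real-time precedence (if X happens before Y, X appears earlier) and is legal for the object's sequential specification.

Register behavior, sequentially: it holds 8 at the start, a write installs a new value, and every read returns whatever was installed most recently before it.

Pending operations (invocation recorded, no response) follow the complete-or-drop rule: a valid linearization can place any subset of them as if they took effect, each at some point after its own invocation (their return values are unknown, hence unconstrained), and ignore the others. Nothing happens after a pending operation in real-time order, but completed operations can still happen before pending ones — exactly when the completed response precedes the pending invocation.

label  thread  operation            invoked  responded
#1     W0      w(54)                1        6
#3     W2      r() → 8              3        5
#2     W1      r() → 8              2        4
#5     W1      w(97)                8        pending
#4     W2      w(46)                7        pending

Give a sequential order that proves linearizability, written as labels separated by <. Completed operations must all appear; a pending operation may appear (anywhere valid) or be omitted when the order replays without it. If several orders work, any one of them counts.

1. #2 r() → 8, leaving value 8
2. #3 r() → 8, leaving value 8
3. #1 w(54), leaving value 54

#2 < #3 < #1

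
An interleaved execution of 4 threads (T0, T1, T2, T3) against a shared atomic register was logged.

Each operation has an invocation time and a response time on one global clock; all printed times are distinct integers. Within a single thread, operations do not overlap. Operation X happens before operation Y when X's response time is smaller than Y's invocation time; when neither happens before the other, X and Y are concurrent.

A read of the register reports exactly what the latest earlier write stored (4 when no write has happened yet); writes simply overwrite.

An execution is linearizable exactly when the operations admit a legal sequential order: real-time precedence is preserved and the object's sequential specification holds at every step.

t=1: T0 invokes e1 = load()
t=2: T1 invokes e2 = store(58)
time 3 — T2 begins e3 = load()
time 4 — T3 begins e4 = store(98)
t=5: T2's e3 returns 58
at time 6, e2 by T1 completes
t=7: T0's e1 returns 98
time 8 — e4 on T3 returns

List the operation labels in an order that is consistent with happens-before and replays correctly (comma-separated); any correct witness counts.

step 1: e2 store(58) — value 58
step 2: e3 load() → 58 — value 58
step 3: e4 store(98) — value 98
step 4: e1 load() → 98 — value 98

e2, e3, e4, e1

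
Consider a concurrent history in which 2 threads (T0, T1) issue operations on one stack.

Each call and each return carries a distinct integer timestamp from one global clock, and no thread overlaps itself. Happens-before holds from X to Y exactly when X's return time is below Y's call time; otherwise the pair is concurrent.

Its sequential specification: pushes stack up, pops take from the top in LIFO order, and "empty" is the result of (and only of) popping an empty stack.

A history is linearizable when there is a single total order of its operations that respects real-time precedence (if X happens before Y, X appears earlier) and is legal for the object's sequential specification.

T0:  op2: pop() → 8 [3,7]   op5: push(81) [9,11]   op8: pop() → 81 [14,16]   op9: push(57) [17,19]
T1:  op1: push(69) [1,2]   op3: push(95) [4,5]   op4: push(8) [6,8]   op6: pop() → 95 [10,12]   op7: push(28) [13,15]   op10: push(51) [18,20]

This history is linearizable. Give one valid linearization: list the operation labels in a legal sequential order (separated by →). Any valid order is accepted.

1. op1 push(69), leaving stack <69>
2. op3 push(95), leaving stack <69,95>
3. op4 push(8), leaving stack <69,95,8>
4. op2 pop() → 8, leaving stack <69,95>
5. op6 pop() → 95, leaving stack <69>
6. op5 push(81), leaving stack <69,81>
7. op8 pop() → 81, leaving stack <69>
8. op7 push(28), leaving stack <69,28>
9. op9 push(57), leaving stack <69,28,57>
10. op10 push(51), leaving stack <69,28,57,51>

op1 → op3 → op4 → op2 → op6 → op5 → op8 → op7 → op9 → op10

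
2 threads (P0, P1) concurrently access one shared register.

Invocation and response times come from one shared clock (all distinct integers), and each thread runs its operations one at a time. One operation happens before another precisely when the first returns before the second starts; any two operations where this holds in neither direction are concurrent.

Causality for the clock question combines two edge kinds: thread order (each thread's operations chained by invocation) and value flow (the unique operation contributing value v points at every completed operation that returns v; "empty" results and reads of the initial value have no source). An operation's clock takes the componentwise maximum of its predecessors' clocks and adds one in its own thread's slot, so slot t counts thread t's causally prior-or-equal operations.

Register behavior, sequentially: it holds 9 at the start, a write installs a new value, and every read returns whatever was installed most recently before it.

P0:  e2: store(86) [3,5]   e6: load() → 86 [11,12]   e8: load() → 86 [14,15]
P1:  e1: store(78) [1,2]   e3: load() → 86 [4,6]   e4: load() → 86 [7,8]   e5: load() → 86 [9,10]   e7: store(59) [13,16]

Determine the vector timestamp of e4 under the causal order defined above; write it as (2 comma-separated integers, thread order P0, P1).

root op e1, invoked 1: fresh clock plus P1's own tick → (0, 1)
root op e2, invoked 3: fresh clock plus P0's own tick → (1, 0)
merge at e6 (invoked 11): VC(e2)=(1, 0), own-thread bump on P0 → (2, 0)
merge at e3 (invoked 4): VC(e1)=(0, 1), VC(e2)=(1, 0), own-thread bump on P1 → (1, 2)
merge at e8 (invoked 14): VC(e2)=(1, 0), VC(e6)=(2, 0), own-thread bump on P0 → (3, 0)
merge at e4 (invoked 7): VC(e2)=(1, 0), VC(e3)=(1, 2), own-thread bump on P1 → (1, 3)
merge at e5 (invoked 9): VC(e2)=(1, 0), VC(e4)=(1, 3), own-thread bump on P1 → (1, 4)
merge at e7 (invoked 13): VC(e5)=(1, 4), own-thread bump on P1 → (1, 5)
target: VC(e4) = (1, 3)

(1, 3)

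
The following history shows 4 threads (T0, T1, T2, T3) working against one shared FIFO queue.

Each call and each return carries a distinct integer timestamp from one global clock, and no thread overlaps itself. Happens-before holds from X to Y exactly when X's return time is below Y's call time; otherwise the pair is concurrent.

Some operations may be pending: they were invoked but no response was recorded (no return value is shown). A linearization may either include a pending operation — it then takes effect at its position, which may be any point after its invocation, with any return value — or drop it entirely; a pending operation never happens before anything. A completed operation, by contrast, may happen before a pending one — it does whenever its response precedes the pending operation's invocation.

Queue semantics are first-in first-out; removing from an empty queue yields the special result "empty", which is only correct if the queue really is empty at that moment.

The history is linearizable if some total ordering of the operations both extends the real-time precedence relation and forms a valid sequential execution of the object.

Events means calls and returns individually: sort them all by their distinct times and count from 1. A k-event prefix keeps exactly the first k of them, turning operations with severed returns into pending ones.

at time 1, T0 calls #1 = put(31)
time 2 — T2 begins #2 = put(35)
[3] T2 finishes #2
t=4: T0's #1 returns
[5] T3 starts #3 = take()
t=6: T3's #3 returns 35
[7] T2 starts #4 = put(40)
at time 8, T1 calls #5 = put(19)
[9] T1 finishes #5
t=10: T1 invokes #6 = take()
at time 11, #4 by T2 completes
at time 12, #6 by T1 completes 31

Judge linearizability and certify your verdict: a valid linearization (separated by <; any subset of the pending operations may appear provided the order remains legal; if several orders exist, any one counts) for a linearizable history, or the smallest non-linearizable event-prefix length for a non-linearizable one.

linearizable — witness: #2 < #1 < #3 < #4 < #5 < #6

step 1: #2 put(35) — queue <35>
step 2: #1 put(31) — queue <35,31>
step 3: #3 take() → 35 — queue <31>
step 4: #4 put(40) — queue <31,40>
step 5: #5 put(19) — queue <31,40,19>
step 6: #6 take() → 31 — queue <40,19>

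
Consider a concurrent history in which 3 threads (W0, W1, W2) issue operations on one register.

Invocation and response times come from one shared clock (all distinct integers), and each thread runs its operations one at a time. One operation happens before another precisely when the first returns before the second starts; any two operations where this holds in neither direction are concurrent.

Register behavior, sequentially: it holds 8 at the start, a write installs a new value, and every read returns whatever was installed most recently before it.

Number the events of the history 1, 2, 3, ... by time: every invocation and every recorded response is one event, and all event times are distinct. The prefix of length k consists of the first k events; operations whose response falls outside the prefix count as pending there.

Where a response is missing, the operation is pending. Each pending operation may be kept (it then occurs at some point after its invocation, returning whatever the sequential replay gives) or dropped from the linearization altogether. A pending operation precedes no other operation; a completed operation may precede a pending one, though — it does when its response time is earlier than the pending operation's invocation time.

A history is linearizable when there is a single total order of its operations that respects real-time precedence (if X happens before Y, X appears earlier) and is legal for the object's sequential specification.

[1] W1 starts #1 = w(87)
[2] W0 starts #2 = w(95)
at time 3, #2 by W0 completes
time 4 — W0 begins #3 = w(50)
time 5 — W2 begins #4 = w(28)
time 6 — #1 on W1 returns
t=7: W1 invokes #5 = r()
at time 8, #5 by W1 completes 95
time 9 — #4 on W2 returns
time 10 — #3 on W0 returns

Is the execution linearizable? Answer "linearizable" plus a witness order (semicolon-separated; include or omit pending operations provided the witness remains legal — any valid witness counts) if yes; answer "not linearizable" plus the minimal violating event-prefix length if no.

1. #1 w(87), leaving value 87
2. #2 w(95), leaving value 95
3. #5 r() → 95, leaving value 95
4. #3 w(50), leaving value 50
5. #4 w(28), leaving value 28

linearizable — witness: #1; #2; #5; #3; #4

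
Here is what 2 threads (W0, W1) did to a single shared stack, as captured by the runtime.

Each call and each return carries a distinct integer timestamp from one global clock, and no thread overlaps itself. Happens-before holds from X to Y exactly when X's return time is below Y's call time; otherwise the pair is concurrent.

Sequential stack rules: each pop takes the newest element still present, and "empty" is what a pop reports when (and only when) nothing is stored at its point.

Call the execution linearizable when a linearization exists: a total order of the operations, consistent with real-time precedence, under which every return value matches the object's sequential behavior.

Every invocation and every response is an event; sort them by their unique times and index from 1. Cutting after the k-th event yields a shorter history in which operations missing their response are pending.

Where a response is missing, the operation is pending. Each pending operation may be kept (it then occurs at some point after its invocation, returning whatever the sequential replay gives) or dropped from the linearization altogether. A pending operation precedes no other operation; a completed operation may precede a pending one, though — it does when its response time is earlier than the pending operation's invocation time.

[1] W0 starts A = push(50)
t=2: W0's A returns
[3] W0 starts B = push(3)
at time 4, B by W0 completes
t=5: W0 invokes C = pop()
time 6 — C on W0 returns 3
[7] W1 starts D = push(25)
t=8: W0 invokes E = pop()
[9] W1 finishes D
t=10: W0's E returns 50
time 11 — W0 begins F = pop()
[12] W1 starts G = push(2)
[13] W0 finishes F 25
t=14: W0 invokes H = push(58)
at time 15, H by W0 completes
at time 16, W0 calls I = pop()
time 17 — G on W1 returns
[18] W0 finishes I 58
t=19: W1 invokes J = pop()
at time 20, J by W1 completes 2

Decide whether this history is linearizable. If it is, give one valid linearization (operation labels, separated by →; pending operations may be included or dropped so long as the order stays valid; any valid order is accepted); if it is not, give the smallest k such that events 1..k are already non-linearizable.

1. A push(50), leaving stack <50>
2. B push(3), leaving stack <50,3>
3. C pop() → 3, leaving stack <50>
4. E pop() → 50, leaving stack <>
5. D push(25), leaving stack <25>
6. F pop() → 25, leaving stack <>
7. G push(2), leaving stack <2>
8. H push(58), leaving stack <2,58>
9. I pop() → 58, leaving stack <2>
10. J pop() → 2, leaving stack <>

linearizable — witness: A → B → C → E → D → F → G → H → I → J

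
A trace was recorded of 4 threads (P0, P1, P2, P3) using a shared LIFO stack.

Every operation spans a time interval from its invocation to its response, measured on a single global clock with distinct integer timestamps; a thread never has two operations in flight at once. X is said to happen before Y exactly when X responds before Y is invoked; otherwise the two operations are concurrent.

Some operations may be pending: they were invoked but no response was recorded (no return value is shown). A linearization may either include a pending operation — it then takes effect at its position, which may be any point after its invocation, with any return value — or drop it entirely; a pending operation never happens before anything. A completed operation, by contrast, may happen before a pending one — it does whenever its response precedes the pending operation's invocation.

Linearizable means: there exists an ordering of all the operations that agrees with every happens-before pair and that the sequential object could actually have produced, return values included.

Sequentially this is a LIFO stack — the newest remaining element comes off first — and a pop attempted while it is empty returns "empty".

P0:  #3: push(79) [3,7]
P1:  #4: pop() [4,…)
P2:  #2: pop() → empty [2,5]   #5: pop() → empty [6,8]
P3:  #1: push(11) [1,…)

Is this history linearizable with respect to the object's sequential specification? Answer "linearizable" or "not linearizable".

witness order: #1, #4, #2, #5, #3
after step 1 (#1 push(11) (pending, included)): stack <11>
after step 2 (#4 pop() (pending, included)): stack <>
after step 3 (#2 pop() → empty): stack <>
after step 4 (#5 pop() → empty): stack <>
after step 5 (#3 push(79)): stack <79>

linearizable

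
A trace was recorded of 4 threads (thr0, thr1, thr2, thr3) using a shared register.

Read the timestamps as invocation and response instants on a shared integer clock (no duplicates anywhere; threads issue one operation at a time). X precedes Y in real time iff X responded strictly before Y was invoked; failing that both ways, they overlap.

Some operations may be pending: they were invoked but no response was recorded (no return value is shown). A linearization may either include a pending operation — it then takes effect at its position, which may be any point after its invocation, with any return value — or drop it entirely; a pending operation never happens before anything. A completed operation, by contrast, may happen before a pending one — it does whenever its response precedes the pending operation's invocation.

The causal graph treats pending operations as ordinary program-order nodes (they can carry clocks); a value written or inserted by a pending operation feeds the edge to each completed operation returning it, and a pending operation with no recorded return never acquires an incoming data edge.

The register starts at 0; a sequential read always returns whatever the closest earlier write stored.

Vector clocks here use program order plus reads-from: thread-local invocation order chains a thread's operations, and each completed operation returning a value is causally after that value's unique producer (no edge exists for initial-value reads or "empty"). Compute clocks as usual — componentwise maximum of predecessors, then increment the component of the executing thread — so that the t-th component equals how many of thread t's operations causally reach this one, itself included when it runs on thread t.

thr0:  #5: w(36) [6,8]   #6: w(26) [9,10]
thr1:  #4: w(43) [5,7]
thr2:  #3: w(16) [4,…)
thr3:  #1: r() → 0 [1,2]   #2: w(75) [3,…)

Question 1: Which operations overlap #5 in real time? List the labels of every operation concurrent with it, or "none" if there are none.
#5 runs from 6 to 8; window-overlapping ops are concurrent
#1 [1,2]: before
#2 [3,…): concurrent
#3 [4,…): concurrent
#4 [5,7]: concurrent
#6 [9,10]: after

#2, #3, #4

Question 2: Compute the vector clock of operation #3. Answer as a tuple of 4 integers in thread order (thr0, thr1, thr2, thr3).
#1 (invocation 1): nothing precedes it; thr3's component alone gives (0, 0, 0, 1)
#3 (invocation 4): nothing precedes it; thr2's component alone gives (0, 0, 1, 0)
#4 (invocation 5): nothing precedes it; thr1's component alone gives (0, 1, 0, 0)
#5 (invocation 6): nothing precedes it; thr0's component alone gives (1, 0, 0, 0)
from VC(#1)=(0, 0, 0, 1), #2 (invoked 3) maxes components and bumps thr3 → (0, 0, 0, 2)
from VC(#5)=(1, 0, 0, 0), #6 (invoked 9) maxes components and bumps thr0 → (2, 0, 0, 0)
target: VC(#3) = (0, 0, 1, 0)

(0, 0, 1, 0)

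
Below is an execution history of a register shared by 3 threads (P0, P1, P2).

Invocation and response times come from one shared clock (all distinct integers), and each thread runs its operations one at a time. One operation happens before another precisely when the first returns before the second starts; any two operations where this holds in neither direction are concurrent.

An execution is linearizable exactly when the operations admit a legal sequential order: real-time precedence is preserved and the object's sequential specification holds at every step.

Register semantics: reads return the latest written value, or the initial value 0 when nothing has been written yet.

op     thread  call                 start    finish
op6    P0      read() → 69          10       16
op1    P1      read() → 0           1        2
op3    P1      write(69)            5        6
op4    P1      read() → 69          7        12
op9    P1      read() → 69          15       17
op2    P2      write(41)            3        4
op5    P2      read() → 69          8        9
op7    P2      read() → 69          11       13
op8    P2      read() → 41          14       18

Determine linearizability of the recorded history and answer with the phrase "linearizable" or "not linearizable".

already the first 18 events (up to op8's response at time 18) admit no linearization; the first 17 still do
no legal order exists: 28 real-time-consistent candidates over 9 completed register operations, all rejected
sample order op1, op2, op3, op4, op5, op6, op7, op8, op9 stalls at step 8 — op8 read() → 41 has no legal effect
sample order op1, op2, op3, op4, op5, op6, op7, op9, op8 stalls at step 9 — op8 read() → 41 has no legal effect

not linearizable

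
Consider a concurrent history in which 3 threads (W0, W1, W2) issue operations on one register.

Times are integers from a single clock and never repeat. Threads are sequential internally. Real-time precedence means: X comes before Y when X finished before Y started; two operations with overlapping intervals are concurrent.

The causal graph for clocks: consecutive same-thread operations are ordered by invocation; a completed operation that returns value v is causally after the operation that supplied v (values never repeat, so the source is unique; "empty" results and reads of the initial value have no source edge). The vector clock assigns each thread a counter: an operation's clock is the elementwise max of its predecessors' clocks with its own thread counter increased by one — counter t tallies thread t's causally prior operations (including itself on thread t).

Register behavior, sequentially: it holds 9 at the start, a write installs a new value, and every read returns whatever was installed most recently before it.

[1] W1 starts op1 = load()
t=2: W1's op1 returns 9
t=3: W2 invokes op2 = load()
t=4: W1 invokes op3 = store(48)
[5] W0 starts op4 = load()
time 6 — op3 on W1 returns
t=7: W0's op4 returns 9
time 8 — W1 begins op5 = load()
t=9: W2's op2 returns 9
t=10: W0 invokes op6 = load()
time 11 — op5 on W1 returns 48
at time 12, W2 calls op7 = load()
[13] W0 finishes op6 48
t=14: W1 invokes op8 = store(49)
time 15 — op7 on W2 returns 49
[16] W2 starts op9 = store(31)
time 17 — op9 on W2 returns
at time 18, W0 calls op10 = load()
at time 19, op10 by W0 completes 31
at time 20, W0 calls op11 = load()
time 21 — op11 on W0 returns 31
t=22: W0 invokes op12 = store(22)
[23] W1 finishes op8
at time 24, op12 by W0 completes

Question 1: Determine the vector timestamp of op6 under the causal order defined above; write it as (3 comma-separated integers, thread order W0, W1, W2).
Answer: (2, 2, 0)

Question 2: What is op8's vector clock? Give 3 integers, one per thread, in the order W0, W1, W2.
Answer: (0, 4, 0)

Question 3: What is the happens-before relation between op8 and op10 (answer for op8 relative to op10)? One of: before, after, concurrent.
Answer: concurrent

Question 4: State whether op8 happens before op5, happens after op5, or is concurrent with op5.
Answer: after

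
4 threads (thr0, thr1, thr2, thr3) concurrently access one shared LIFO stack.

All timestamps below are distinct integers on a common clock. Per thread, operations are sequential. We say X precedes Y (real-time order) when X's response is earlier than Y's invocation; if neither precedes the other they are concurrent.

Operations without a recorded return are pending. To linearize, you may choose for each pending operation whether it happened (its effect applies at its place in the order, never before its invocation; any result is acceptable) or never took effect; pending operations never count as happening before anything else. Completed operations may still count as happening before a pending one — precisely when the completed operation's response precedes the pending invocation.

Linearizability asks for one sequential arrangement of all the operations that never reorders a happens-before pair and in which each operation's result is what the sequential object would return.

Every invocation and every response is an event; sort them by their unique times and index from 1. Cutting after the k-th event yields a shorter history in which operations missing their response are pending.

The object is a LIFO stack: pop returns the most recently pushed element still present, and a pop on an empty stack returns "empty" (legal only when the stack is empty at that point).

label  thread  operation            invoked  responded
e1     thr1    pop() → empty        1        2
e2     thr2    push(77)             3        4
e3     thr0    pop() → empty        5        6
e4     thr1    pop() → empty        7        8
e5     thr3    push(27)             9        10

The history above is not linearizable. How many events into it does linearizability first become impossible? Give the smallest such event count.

6

events 1..5 are still linearizable — one witness is e1, e2:
1. e1 pop() → empty, leaving stack <>
2. e2 push(77), leaving stack <77>
once event 6 joins (e3's response, time 6), exhaustive search finds no witness
e.g. e1, e2, e3: illegal at step 3, since e3 pop() → empty cannot apply there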